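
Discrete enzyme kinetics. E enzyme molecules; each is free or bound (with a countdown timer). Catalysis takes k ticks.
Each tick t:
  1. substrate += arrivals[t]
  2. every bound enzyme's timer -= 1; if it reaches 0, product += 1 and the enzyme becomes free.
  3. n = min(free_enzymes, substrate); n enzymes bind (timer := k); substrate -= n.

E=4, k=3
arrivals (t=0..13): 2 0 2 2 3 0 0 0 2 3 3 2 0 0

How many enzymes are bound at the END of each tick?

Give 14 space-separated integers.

t=0: arr=2 -> substrate=0 bound=2 product=0
t=1: arr=0 -> substrate=0 bound=2 product=0
t=2: arr=2 -> substrate=0 bound=4 product=0
t=3: arr=2 -> substrate=0 bound=4 product=2
t=4: arr=3 -> substrate=3 bound=4 product=2
t=5: arr=0 -> substrate=1 bound=4 product=4
t=6: arr=0 -> substrate=0 bound=3 product=6
t=7: arr=0 -> substrate=0 bound=3 product=6
t=8: arr=2 -> substrate=0 bound=3 product=8
t=9: arr=3 -> substrate=1 bound=4 product=9
t=10: arr=3 -> substrate=4 bound=4 product=9
t=11: arr=2 -> substrate=4 bound=4 product=11
t=12: arr=0 -> substrate=2 bound=4 product=13
t=13: arr=0 -> substrate=2 bound=4 product=13

Answer: 2 2 4 4 4 4 3 3 3 4 4 4 4 4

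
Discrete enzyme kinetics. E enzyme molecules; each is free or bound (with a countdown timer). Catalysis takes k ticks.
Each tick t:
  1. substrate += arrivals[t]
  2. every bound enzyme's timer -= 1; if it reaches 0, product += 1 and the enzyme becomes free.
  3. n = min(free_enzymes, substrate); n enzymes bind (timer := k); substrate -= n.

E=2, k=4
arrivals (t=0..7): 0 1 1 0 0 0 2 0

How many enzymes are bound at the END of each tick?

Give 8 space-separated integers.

Answer: 0 1 2 2 2 1 2 2

Derivation:
t=0: arr=0 -> substrate=0 bound=0 product=0
t=1: arr=1 -> substrate=0 bound=1 product=0
t=2: arr=1 -> substrate=0 bound=2 product=0
t=3: arr=0 -> substrate=0 bound=2 product=0
t=4: arr=0 -> substrate=0 bound=2 product=0
t=5: arr=0 -> substrate=0 bound=1 product=1
t=6: arr=2 -> substrate=0 bound=2 product=2
t=7: arr=0 -> substrate=0 bound=2 product=2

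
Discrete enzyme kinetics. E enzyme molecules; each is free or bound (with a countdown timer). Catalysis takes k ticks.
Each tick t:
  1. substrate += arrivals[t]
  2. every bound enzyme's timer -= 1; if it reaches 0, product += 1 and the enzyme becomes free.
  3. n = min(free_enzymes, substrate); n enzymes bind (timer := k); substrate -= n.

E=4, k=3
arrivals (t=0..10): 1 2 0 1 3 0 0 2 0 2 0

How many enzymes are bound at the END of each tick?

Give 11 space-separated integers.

Answer: 1 3 3 3 4 4 3 2 2 4 2

Derivation:
t=0: arr=1 -> substrate=0 bound=1 product=0
t=1: arr=2 -> substrate=0 bound=3 product=0
t=2: arr=0 -> substrate=0 bound=3 product=0
t=3: arr=1 -> substrate=0 bound=3 product=1
t=4: arr=3 -> substrate=0 bound=4 product=3
t=5: arr=0 -> substrate=0 bound=4 product=3
t=6: arr=0 -> substrate=0 bound=3 product=4
t=7: arr=2 -> substrate=0 bound=2 product=7
t=8: arr=0 -> substrate=0 bound=2 product=7
t=9: arr=2 -> substrate=0 bound=4 product=7
t=10: arr=0 -> substrate=0 bound=2 product=9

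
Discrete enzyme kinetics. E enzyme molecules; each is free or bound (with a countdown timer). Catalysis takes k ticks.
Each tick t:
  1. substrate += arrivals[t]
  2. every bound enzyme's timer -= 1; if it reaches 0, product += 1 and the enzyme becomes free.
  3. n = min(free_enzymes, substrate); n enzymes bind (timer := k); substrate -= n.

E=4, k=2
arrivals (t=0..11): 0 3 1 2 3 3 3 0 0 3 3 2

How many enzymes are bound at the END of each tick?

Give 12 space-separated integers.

t=0: arr=0 -> substrate=0 bound=0 product=0
t=1: arr=3 -> substrate=0 bound=3 product=0
t=2: arr=1 -> substrate=0 bound=4 product=0
t=3: arr=2 -> substrate=0 bound=3 product=3
t=4: arr=3 -> substrate=1 bound=4 product=4
t=5: arr=3 -> substrate=2 bound=4 product=6
t=6: arr=3 -> substrate=3 bound=4 product=8
t=7: arr=0 -> substrate=1 bound=4 product=10
t=8: arr=0 -> substrate=0 bound=3 product=12
t=9: arr=3 -> substrate=0 bound=4 product=14
t=10: arr=3 -> substrate=2 bound=4 product=15
t=11: arr=2 -> substrate=1 bound=4 product=18

Answer: 0 3 4 3 4 4 4 4 3 4 4 4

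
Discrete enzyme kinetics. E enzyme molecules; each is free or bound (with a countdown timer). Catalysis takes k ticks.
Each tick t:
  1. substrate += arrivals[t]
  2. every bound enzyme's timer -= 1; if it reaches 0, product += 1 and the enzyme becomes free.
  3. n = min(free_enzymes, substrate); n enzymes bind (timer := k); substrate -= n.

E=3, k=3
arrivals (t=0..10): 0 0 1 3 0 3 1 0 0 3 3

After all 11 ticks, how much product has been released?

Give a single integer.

Answer: 6

Derivation:
t=0: arr=0 -> substrate=0 bound=0 product=0
t=1: arr=0 -> substrate=0 bound=0 product=0
t=2: arr=1 -> substrate=0 bound=1 product=0
t=3: arr=3 -> substrate=1 bound=3 product=0
t=4: arr=0 -> substrate=1 bound=3 product=0
t=5: arr=3 -> substrate=3 bound=3 product=1
t=6: arr=1 -> substrate=2 bound=3 product=3
t=7: arr=0 -> substrate=2 bound=3 product=3
t=8: arr=0 -> substrate=1 bound=3 product=4
t=9: arr=3 -> substrate=2 bound=3 product=6
t=10: arr=3 -> substrate=5 bound=3 product=6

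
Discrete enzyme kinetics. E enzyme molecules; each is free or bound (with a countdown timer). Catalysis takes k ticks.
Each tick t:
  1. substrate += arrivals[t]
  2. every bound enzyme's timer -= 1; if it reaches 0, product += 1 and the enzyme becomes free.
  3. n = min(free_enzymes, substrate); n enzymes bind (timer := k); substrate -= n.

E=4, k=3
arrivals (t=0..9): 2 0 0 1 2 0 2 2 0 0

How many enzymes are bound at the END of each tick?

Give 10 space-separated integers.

Answer: 2 2 2 1 3 3 4 4 4 2

Derivation:
t=0: arr=2 -> substrate=0 bound=2 product=0
t=1: arr=0 -> substrate=0 bound=2 product=0
t=2: arr=0 -> substrate=0 bound=2 product=0
t=3: arr=1 -> substrate=0 bound=1 product=2
t=4: arr=2 -> substrate=0 bound=3 product=2
t=5: arr=0 -> substrate=0 bound=3 product=2
t=6: arr=2 -> substrate=0 bound=4 product=3
t=7: arr=2 -> substrate=0 bound=4 product=5
t=8: arr=0 -> substrate=0 bound=4 product=5
t=9: arr=0 -> substrate=0 bound=2 product=7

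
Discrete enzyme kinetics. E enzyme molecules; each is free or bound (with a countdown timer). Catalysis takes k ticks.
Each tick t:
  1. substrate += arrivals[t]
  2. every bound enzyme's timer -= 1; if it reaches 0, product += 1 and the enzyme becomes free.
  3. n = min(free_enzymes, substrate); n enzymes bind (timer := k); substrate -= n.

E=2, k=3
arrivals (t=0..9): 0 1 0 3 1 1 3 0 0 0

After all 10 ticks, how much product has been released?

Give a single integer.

t=0: arr=0 -> substrate=0 bound=0 product=0
t=1: arr=1 -> substrate=0 bound=1 product=0
t=2: arr=0 -> substrate=0 bound=1 product=0
t=3: arr=3 -> substrate=2 bound=2 product=0
t=4: arr=1 -> substrate=2 bound=2 product=1
t=5: arr=1 -> substrate=3 bound=2 product=1
t=6: arr=3 -> substrate=5 bound=2 product=2
t=7: arr=0 -> substrate=4 bound=2 product=3
t=8: arr=0 -> substrate=4 bound=2 product=3
t=9: arr=0 -> substrate=3 bound=2 product=4

Answer: 4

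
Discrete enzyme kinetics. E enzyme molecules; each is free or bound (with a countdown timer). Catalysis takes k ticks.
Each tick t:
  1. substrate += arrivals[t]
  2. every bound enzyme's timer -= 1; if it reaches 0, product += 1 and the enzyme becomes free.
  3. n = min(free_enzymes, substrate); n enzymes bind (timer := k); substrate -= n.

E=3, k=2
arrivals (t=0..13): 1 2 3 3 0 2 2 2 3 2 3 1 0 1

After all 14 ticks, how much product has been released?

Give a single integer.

t=0: arr=1 -> substrate=0 bound=1 product=0
t=1: arr=2 -> substrate=0 bound=3 product=0
t=2: arr=3 -> substrate=2 bound=3 product=1
t=3: arr=3 -> substrate=3 bound=3 product=3
t=4: arr=0 -> substrate=2 bound=3 product=4
t=5: arr=2 -> substrate=2 bound=3 product=6
t=6: arr=2 -> substrate=3 bound=3 product=7
t=7: arr=2 -> substrate=3 bound=3 product=9
t=8: arr=3 -> substrate=5 bound=3 product=10
t=9: arr=2 -> substrate=5 bound=3 product=12
t=10: arr=3 -> substrate=7 bound=3 product=13
t=11: arr=1 -> substrate=6 bound=3 product=15
t=12: arr=0 -> substrate=5 bound=3 product=16
t=13: arr=1 -> substrate=4 bound=3 product=18

Answer: 18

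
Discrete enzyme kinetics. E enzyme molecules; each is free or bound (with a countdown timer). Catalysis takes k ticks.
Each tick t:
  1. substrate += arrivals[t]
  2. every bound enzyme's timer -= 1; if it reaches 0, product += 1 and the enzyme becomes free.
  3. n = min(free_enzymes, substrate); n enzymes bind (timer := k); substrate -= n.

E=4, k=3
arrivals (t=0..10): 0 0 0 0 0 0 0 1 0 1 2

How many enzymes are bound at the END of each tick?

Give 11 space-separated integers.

Answer: 0 0 0 0 0 0 0 1 1 2 3

Derivation:
t=0: arr=0 -> substrate=0 bound=0 product=0
t=1: arr=0 -> substrate=0 bound=0 product=0
t=2: arr=0 -> substrate=0 bound=0 product=0
t=3: arr=0 -> substrate=0 bound=0 product=0
t=4: arr=0 -> substrate=0 bound=0 product=0
t=5: arr=0 -> substrate=0 bound=0 product=0
t=6: arr=0 -> substrate=0 bound=0 product=0
t=7: arr=1 -> substrate=0 bound=1 product=0
t=8: arr=0 -> substrate=0 bound=1 product=0
t=9: arr=1 -> substrate=0 bound=2 product=0
t=10: arr=2 -> substrate=0 bound=3 product=1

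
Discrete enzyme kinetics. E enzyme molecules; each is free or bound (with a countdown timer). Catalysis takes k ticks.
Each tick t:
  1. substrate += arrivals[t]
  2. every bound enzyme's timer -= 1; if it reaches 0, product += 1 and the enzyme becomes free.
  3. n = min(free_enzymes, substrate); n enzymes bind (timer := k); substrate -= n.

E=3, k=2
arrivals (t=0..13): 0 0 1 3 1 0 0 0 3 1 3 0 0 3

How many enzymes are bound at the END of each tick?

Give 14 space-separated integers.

Answer: 0 0 1 3 3 2 1 0 3 3 3 3 1 3

Derivation:
t=0: arr=0 -> substrate=0 bound=0 product=0
t=1: arr=0 -> substrate=0 bound=0 product=0
t=2: arr=1 -> substrate=0 bound=1 product=0
t=3: arr=3 -> substrate=1 bound=3 product=0
t=4: arr=1 -> substrate=1 bound=3 product=1
t=5: arr=0 -> substrate=0 bound=2 product=3
t=6: arr=0 -> substrate=0 bound=1 product=4
t=7: arr=0 -> substrate=0 bound=0 product=5
t=8: arr=3 -> substrate=0 bound=3 product=5
t=9: arr=1 -> substrate=1 bound=3 product=5
t=10: arr=3 -> substrate=1 bound=3 product=8
t=11: arr=0 -> substrate=1 bound=3 product=8
t=12: arr=0 -> substrate=0 bound=1 product=11
t=13: arr=3 -> substrate=1 bound=3 product=11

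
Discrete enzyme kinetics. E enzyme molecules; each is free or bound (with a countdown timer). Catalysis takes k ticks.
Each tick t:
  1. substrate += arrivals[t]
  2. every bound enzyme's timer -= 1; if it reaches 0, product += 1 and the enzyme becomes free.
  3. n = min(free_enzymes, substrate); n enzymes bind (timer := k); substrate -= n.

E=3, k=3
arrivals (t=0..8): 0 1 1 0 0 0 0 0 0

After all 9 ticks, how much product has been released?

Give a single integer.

t=0: arr=0 -> substrate=0 bound=0 product=0
t=1: arr=1 -> substrate=0 bound=1 product=0
t=2: arr=1 -> substrate=0 bound=2 product=0
t=3: arr=0 -> substrate=0 bound=2 product=0
t=4: arr=0 -> substrate=0 bound=1 product=1
t=5: arr=0 -> substrate=0 bound=0 product=2
t=6: arr=0 -> substrate=0 bound=0 product=2
t=7: arr=0 -> substrate=0 bound=0 product=2
t=8: arr=0 -> substrate=0 bound=0 product=2

Answer: 2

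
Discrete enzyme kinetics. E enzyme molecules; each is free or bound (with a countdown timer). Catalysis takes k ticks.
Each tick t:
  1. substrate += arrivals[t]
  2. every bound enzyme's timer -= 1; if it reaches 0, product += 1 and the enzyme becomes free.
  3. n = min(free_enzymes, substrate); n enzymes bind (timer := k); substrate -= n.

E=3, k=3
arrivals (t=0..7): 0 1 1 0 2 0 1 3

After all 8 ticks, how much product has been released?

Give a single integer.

Answer: 4

Derivation:
t=0: arr=0 -> substrate=0 bound=0 product=0
t=1: arr=1 -> substrate=0 bound=1 product=0
t=2: arr=1 -> substrate=0 bound=2 product=0
t=3: arr=0 -> substrate=0 bound=2 product=0
t=4: arr=2 -> substrate=0 bound=3 product=1
t=5: arr=0 -> substrate=0 bound=2 product=2
t=6: arr=1 -> substrate=0 bound=3 product=2
t=7: arr=3 -> substrate=1 bound=3 product=4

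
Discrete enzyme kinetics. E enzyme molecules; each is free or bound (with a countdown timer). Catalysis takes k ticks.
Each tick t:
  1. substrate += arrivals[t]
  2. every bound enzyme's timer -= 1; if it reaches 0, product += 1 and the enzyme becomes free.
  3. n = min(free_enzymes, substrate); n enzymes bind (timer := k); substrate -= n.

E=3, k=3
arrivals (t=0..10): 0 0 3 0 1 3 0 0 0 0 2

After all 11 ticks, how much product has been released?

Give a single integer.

Answer: 6

Derivation:
t=0: arr=0 -> substrate=0 bound=0 product=0
t=1: arr=0 -> substrate=0 bound=0 product=0
t=2: arr=3 -> substrate=0 bound=3 product=0
t=3: arr=0 -> substrate=0 bound=3 product=0
t=4: arr=1 -> substrate=1 bound=3 product=0
t=5: arr=3 -> substrate=1 bound=3 product=3
t=6: arr=0 -> substrate=1 bound=3 product=3
t=7: arr=0 -> substrate=1 bound=3 product=3
t=8: arr=0 -> substrate=0 bound=1 product=6
t=9: arr=0 -> substrate=0 bound=1 product=6
t=10: arr=2 -> substrate=0 bound=3 product=6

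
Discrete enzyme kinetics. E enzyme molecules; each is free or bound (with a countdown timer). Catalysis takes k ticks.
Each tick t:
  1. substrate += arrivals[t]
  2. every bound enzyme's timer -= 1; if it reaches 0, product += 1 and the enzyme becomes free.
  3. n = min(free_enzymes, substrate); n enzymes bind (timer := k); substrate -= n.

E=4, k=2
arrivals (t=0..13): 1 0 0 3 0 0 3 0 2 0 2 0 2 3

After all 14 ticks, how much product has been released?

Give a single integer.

Answer: 11

Derivation:
t=0: arr=1 -> substrate=0 bound=1 product=0
t=1: arr=0 -> substrate=0 bound=1 product=0
t=2: arr=0 -> substrate=0 bound=0 product=1
t=3: arr=3 -> substrate=0 bound=3 product=1
t=4: arr=0 -> substrate=0 bound=3 product=1
t=5: arr=0 -> substrate=0 bound=0 product=4
t=6: arr=3 -> substrate=0 bound=3 product=4
t=7: arr=0 -> substrate=0 bound=3 product=4
t=8: arr=2 -> substrate=0 bound=2 product=7
t=9: arr=0 -> substrate=0 bound=2 product=7
t=10: arr=2 -> substrate=0 bound=2 product=9
t=11: arr=0 -> substrate=0 bound=2 product=9
t=12: arr=2 -> substrate=0 bound=2 product=11
t=13: arr=3 -> substrate=1 bound=4 product=11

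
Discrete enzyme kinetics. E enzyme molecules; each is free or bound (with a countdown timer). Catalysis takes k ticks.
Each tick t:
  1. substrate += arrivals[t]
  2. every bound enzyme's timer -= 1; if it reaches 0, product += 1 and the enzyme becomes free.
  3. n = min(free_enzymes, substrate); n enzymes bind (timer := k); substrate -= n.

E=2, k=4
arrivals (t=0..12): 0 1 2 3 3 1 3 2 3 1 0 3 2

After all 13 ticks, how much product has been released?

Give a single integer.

Answer: 4

Derivation:
t=0: arr=0 -> substrate=0 bound=0 product=0
t=1: arr=1 -> substrate=0 bound=1 product=0
t=2: arr=2 -> substrate=1 bound=2 product=0
t=3: arr=3 -> substrate=4 bound=2 product=0
t=4: arr=3 -> substrate=7 bound=2 product=0
t=5: arr=1 -> substrate=7 bound=2 product=1
t=6: arr=3 -> substrate=9 bound=2 product=2
t=7: arr=2 -> substrate=11 bound=2 product=2
t=8: arr=3 -> substrate=14 bound=2 product=2
t=9: arr=1 -> substrate=14 bound=2 product=3
t=10: arr=0 -> substrate=13 bound=2 product=4
t=11: arr=3 -> substrate=16 bound=2 product=4
t=12: arr=2 -> substrate=18 bound=2 product=4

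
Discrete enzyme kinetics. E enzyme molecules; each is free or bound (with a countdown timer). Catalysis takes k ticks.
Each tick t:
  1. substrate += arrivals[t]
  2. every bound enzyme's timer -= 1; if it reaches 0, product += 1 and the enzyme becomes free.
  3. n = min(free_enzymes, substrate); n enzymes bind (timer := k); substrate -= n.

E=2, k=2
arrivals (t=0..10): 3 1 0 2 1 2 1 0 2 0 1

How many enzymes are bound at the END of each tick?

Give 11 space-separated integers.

t=0: arr=3 -> substrate=1 bound=2 product=0
t=1: arr=1 -> substrate=2 bound=2 product=0
t=2: arr=0 -> substrate=0 bound=2 product=2
t=3: arr=2 -> substrate=2 bound=2 product=2
t=4: arr=1 -> substrate=1 bound=2 product=4
t=5: arr=2 -> substrate=3 bound=2 product=4
t=6: arr=1 -> substrate=2 bound=2 product=6
t=7: arr=0 -> substrate=2 bound=2 product=6
t=8: arr=2 -> substrate=2 bound=2 product=8
t=9: arr=0 -> substrate=2 bound=2 product=8
t=10: arr=1 -> substrate=1 bound=2 product=10

Answer: 2 2 2 2 2 2 2 2 2 2 2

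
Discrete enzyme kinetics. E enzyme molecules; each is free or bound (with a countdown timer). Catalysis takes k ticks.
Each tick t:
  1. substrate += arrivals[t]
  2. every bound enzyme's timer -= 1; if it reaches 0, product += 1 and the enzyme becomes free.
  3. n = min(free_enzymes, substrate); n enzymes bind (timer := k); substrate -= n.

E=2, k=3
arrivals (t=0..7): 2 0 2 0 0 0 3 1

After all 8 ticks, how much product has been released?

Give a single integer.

Answer: 4

Derivation:
t=0: arr=2 -> substrate=0 bound=2 product=0
t=1: arr=0 -> substrate=0 bound=2 product=0
t=2: arr=2 -> substrate=2 bound=2 product=0
t=3: arr=0 -> substrate=0 bound=2 product=2
t=4: arr=0 -> substrate=0 bound=2 product=2
t=5: arr=0 -> substrate=0 bound=2 product=2
t=6: arr=3 -> substrate=1 bound=2 product=4
t=7: arr=1 -> substrate=2 bound=2 product=4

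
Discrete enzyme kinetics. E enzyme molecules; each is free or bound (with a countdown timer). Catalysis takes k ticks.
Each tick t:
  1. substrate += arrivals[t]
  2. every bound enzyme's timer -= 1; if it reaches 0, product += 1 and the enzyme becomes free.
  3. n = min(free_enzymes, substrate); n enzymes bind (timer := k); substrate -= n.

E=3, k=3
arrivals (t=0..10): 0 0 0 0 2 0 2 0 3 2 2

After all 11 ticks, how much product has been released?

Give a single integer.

Answer: 4

Derivation:
t=0: arr=0 -> substrate=0 bound=0 product=0
t=1: arr=0 -> substrate=0 bound=0 product=0
t=2: arr=0 -> substrate=0 bound=0 product=0
t=3: arr=0 -> substrate=0 bound=0 product=0
t=4: arr=2 -> substrate=0 bound=2 product=0
t=5: arr=0 -> substrate=0 bound=2 product=0
t=6: arr=2 -> substrate=1 bound=3 product=0
t=7: arr=0 -> substrate=0 bound=2 product=2
t=8: arr=3 -> substrate=2 bound=3 product=2
t=9: arr=2 -> substrate=3 bound=3 product=3
t=10: arr=2 -> substrate=4 bound=3 product=4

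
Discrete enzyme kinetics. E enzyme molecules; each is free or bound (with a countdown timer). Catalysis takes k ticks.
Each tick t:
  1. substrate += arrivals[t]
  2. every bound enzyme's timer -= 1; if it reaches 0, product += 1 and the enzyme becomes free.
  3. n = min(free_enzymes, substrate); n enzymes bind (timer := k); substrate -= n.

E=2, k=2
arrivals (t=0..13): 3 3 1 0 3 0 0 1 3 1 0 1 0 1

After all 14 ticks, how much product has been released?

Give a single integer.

Answer: 12

Derivation:
t=0: arr=3 -> substrate=1 bound=2 product=0
t=1: arr=3 -> substrate=4 bound=2 product=0
t=2: arr=1 -> substrate=3 bound=2 product=2
t=3: arr=0 -> substrate=3 bound=2 product=2
t=4: arr=3 -> substrate=4 bound=2 product=4
t=5: arr=0 -> substrate=4 bound=2 product=4
t=6: arr=0 -> substrate=2 bound=2 product=6
t=7: arr=1 -> substrate=3 bound=2 product=6
t=8: arr=3 -> substrate=4 bound=2 product=8
t=9: arr=1 -> substrate=5 bound=2 product=8
t=10: arr=0 -> substrate=3 bound=2 product=10
t=11: arr=1 -> substrate=4 bound=2 product=10
t=12: arr=0 -> substrate=2 bound=2 product=12
t=13: arr=1 -> substrate=3 bound=2 product=12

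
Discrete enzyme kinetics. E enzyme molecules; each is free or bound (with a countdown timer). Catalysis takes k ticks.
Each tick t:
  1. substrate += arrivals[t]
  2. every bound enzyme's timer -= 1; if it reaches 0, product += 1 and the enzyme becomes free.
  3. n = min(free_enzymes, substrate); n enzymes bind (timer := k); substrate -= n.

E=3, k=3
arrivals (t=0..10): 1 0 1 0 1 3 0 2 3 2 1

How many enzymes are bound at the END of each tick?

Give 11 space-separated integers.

t=0: arr=1 -> substrate=0 bound=1 product=0
t=1: arr=0 -> substrate=0 bound=1 product=0
t=2: arr=1 -> substrate=0 bound=2 product=0
t=3: arr=0 -> substrate=0 bound=1 product=1
t=4: arr=1 -> substrate=0 bound=2 product=1
t=5: arr=3 -> substrate=1 bound=3 product=2
t=6: arr=0 -> substrate=1 bound=3 product=2
t=7: arr=2 -> substrate=2 bound=3 product=3
t=8: arr=3 -> substrate=3 bound=3 product=5
t=9: arr=2 -> substrate=5 bound=3 product=5
t=10: arr=1 -> substrate=5 bound=3 product=6

Answer: 1 1 2 1 2 3 3 3 3 3 3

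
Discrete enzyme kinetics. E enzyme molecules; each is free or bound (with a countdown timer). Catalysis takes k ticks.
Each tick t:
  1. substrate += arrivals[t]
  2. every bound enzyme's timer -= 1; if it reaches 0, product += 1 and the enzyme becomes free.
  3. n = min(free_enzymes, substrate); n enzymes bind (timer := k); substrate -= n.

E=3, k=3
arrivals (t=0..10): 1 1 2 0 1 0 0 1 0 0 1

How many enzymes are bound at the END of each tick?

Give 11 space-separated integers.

t=0: arr=1 -> substrate=0 bound=1 product=0
t=1: arr=1 -> substrate=0 bound=2 product=0
t=2: arr=2 -> substrate=1 bound=3 product=0
t=3: arr=0 -> substrate=0 bound=3 product=1
t=4: arr=1 -> substrate=0 bound=3 product=2
t=5: arr=0 -> substrate=0 bound=2 product=3
t=6: arr=0 -> substrate=0 bound=1 product=4
t=7: arr=1 -> substrate=0 bound=1 product=5
t=8: arr=0 -> substrate=0 bound=1 product=5
t=9: arr=0 -> substrate=0 bound=1 product=5
t=10: arr=1 -> substrate=0 bound=1 product=6

Answer: 1 2 3 3 3 2 1 1 1 1 1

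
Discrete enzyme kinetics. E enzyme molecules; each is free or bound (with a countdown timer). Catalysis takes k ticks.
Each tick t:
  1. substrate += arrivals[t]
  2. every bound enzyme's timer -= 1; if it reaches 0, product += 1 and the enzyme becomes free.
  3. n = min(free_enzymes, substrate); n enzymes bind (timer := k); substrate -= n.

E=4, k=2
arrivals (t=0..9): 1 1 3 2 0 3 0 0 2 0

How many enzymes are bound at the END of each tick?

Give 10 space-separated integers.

t=0: arr=1 -> substrate=0 bound=1 product=0
t=1: arr=1 -> substrate=0 bound=2 product=0
t=2: arr=3 -> substrate=0 bound=4 product=1
t=3: arr=2 -> substrate=1 bound=4 product=2
t=4: arr=0 -> substrate=0 bound=2 product=5
t=5: arr=3 -> substrate=0 bound=4 product=6
t=6: arr=0 -> substrate=0 bound=3 product=7
t=7: arr=0 -> substrate=0 bound=0 product=10
t=8: arr=2 -> substrate=0 bound=2 product=10
t=9: arr=0 -> substrate=0 bound=2 product=10

Answer: 1 2 4 4 2 4 3 0 2 2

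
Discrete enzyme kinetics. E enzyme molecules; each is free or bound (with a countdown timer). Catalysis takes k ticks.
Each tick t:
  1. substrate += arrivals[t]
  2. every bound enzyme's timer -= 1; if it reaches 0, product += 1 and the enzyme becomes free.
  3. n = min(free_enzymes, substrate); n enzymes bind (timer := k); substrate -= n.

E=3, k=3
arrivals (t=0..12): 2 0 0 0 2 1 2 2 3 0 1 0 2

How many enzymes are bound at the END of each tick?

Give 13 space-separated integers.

t=0: arr=2 -> substrate=0 bound=2 product=0
t=1: arr=0 -> substrate=0 bound=2 product=0
t=2: arr=0 -> substrate=0 bound=2 product=0
t=3: arr=0 -> substrate=0 bound=0 product=2
t=4: arr=2 -> substrate=0 bound=2 product=2
t=5: arr=1 -> substrate=0 bound=3 product=2
t=6: arr=2 -> substrate=2 bound=3 product=2
t=7: arr=2 -> substrate=2 bound=3 product=4
t=8: arr=3 -> substrate=4 bound=3 product=5
t=9: arr=0 -> substrate=4 bound=3 product=5
t=10: arr=1 -> substrate=3 bound=3 product=7
t=11: arr=0 -> substrate=2 bound=3 product=8
t=12: arr=2 -> substrate=4 bound=3 product=8

Answer: 2 2 2 0 2 3 3 3 3 3 3 3 3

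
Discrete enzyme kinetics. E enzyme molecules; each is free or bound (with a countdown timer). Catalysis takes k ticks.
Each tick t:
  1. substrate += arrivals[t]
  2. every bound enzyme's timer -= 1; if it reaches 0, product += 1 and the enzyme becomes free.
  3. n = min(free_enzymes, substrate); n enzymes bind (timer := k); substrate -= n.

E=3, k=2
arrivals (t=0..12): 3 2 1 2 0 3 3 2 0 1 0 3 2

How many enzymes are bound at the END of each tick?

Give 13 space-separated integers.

t=0: arr=3 -> substrate=0 bound=3 product=0
t=1: arr=2 -> substrate=2 bound=3 product=0
t=2: arr=1 -> substrate=0 bound=3 product=3
t=3: arr=2 -> substrate=2 bound=3 product=3
t=4: arr=0 -> substrate=0 bound=2 product=6
t=5: arr=3 -> substrate=2 bound=3 product=6
t=6: arr=3 -> substrate=3 bound=3 product=8
t=7: arr=2 -> substrate=4 bound=3 product=9
t=8: arr=0 -> substrate=2 bound=3 product=11
t=9: arr=1 -> substrate=2 bound=3 product=12
t=10: arr=0 -> substrate=0 bound=3 product=14
t=11: arr=3 -> substrate=2 bound=3 product=15
t=12: arr=2 -> substrate=2 bound=3 product=17

Answer: 3 3 3 3 2 3 3 3 3 3 3 3 3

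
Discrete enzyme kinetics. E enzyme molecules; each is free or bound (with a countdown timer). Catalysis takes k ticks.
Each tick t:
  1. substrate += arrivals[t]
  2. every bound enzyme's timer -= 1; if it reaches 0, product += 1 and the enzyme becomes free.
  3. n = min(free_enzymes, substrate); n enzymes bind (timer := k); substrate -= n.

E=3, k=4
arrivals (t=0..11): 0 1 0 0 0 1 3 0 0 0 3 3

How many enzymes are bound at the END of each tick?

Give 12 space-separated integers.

t=0: arr=0 -> substrate=0 bound=0 product=0
t=1: arr=1 -> substrate=0 bound=1 product=0
t=2: arr=0 -> substrate=0 bound=1 product=0
t=3: arr=0 -> substrate=0 bound=1 product=0
t=4: arr=0 -> substrate=0 bound=1 product=0
t=5: arr=1 -> substrate=0 bound=1 product=1
t=6: arr=3 -> substrate=1 bound=3 product=1
t=7: arr=0 -> substrate=1 bound=3 product=1
t=8: arr=0 -> substrate=1 bound=3 product=1
t=9: arr=0 -> substrate=0 bound=3 product=2
t=10: arr=3 -> substrate=1 bound=3 product=4
t=11: arr=3 -> substrate=4 bound=3 product=4

Answer: 0 1 1 1 1 1 3 3 3 3 3 3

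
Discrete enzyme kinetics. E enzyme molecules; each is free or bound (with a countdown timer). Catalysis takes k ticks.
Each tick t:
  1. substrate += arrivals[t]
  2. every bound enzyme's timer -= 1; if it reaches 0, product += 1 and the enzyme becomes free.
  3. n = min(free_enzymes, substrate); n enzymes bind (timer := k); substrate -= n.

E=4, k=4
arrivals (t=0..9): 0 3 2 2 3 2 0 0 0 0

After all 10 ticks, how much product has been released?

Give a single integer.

t=0: arr=0 -> substrate=0 bound=0 product=0
t=1: arr=3 -> substrate=0 bound=3 product=0
t=2: arr=2 -> substrate=1 bound=4 product=0
t=3: arr=2 -> substrate=3 bound=4 product=0
t=4: arr=3 -> substrate=6 bound=4 product=0
t=5: arr=2 -> substrate=5 bound=4 product=3
t=6: arr=0 -> substrate=4 bound=4 product=4
t=7: arr=0 -> substrate=4 bound=4 product=4
t=8: arr=0 -> substrate=4 bound=4 product=4
t=9: arr=0 -> substrate=1 bound=4 product=7

Answer: 7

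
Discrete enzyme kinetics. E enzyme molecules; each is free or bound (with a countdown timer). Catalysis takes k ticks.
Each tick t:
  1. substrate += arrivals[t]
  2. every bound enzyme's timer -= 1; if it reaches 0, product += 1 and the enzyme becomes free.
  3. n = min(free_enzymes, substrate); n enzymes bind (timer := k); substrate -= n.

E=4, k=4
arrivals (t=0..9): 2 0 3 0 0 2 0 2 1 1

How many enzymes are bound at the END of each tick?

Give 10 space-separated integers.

Answer: 2 2 4 4 3 4 3 4 4 4

Derivation:
t=0: arr=2 -> substrate=0 bound=2 product=0
t=1: arr=0 -> substrate=0 bound=2 product=0
t=2: arr=3 -> substrate=1 bound=4 product=0
t=3: arr=0 -> substrate=1 bound=4 product=0
t=4: arr=0 -> substrate=0 bound=3 product=2
t=5: arr=2 -> substrate=1 bound=4 product=2
t=6: arr=0 -> substrate=0 bound=3 product=4
t=7: arr=2 -> substrate=1 bound=4 product=4
t=8: arr=1 -> substrate=1 bound=4 product=5
t=9: arr=1 -> substrate=1 bound=4 product=6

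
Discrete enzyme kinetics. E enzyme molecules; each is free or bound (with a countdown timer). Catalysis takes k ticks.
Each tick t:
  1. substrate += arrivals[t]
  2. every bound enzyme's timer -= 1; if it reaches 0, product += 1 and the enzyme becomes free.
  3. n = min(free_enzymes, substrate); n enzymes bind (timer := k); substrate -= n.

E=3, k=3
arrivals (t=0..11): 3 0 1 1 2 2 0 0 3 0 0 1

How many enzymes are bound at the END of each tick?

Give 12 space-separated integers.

Answer: 3 3 3 2 3 3 3 3 3 3 3 3

Derivation:
t=0: arr=3 -> substrate=0 bound=3 product=0
t=1: arr=0 -> substrate=0 bound=3 product=0
t=2: arr=1 -> substrate=1 bound=3 product=0
t=3: arr=1 -> substrate=0 bound=2 product=3
t=4: arr=2 -> substrate=1 bound=3 product=3
t=5: arr=2 -> substrate=3 bound=3 product=3
t=6: arr=0 -> substrate=1 bound=3 product=5
t=7: arr=0 -> substrate=0 bound=3 product=6
t=8: arr=3 -> substrate=3 bound=3 product=6
t=9: arr=0 -> substrate=1 bound=3 product=8
t=10: arr=0 -> substrate=0 bound=3 product=9
t=11: arr=1 -> substrate=1 bound=3 product=9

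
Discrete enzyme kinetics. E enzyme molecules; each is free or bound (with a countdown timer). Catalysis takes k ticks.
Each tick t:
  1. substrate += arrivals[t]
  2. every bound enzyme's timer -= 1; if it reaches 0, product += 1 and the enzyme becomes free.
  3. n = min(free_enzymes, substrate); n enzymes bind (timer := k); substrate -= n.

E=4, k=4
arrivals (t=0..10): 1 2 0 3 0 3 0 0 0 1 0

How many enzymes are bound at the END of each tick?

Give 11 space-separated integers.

Answer: 1 3 3 4 4 4 4 4 4 3 3

Derivation:
t=0: arr=1 -> substrate=0 bound=1 product=0
t=1: arr=2 -> substrate=0 bound=3 product=0
t=2: arr=0 -> substrate=0 bound=3 product=0
t=3: arr=3 -> substrate=2 bound=4 product=0
t=4: arr=0 -> substrate=1 bound=4 product=1
t=5: arr=3 -> substrate=2 bound=4 product=3
t=6: arr=0 -> substrate=2 bound=4 product=3
t=7: arr=0 -> substrate=1 bound=4 product=4
t=8: arr=0 -> substrate=0 bound=4 product=5
t=9: arr=1 -> substrate=0 bound=3 product=7
t=10: arr=0 -> substrate=0 bound=3 product=7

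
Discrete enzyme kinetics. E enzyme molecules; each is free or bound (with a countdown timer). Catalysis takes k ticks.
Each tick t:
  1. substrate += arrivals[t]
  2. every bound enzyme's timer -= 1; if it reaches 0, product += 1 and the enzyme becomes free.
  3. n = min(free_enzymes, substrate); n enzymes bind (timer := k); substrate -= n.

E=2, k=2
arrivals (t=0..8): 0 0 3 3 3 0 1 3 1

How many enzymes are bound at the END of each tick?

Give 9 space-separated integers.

t=0: arr=0 -> substrate=0 bound=0 product=0
t=1: arr=0 -> substrate=0 bound=0 product=0
t=2: arr=3 -> substrate=1 bound=2 product=0
t=3: arr=3 -> substrate=4 bound=2 product=0
t=4: arr=3 -> substrate=5 bound=2 product=2
t=5: arr=0 -> substrate=5 bound=2 product=2
t=6: arr=1 -> substrate=4 bound=2 product=4
t=7: arr=3 -> substrate=7 bound=2 product=4
t=8: arr=1 -> substrate=6 bound=2 product=6

Answer: 0 0 2 2 2 2 2 2 2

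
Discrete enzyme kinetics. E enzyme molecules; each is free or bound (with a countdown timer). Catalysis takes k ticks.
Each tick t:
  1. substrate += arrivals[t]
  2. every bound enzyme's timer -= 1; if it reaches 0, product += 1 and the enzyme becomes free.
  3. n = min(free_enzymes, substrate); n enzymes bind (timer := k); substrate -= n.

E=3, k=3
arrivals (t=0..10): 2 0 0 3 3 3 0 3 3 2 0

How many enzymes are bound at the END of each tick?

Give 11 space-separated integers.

t=0: arr=2 -> substrate=0 bound=2 product=0
t=1: arr=0 -> substrate=0 bound=2 product=0
t=2: arr=0 -> substrate=0 bound=2 product=0
t=3: arr=3 -> substrate=0 bound=3 product=2
t=4: arr=3 -> substrate=3 bound=3 product=2
t=5: arr=3 -> substrate=6 bound=3 product=2
t=6: arr=0 -> substrate=3 bound=3 product=5
t=7: arr=3 -> substrate=6 bound=3 product=5
t=8: arr=3 -> substrate=9 bound=3 product=5
t=9: arr=2 -> substrate=8 bound=3 product=8
t=10: arr=0 -> substrate=8 bound=3 product=8

Answer: 2 2 2 3 3 3 3 3 3 3 3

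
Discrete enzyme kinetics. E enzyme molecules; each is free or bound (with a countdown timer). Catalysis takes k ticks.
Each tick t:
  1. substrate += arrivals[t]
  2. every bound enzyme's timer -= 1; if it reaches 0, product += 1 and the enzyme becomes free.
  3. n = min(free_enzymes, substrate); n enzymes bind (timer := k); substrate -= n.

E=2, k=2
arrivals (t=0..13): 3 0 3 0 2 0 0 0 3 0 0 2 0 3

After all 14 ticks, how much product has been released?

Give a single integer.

Answer: 12

Derivation:
t=0: arr=3 -> substrate=1 bound=2 product=0
t=1: arr=0 -> substrate=1 bound=2 product=0
t=2: arr=3 -> substrate=2 bound=2 product=2
t=3: arr=0 -> substrate=2 bound=2 product=2
t=4: arr=2 -> substrate=2 bound=2 product=4
t=5: arr=0 -> substrate=2 bound=2 product=4
t=6: arr=0 -> substrate=0 bound=2 product=6
t=7: arr=0 -> substrate=0 bound=2 product=6
t=8: arr=3 -> substrate=1 bound=2 product=8
t=9: arr=0 -> substrate=1 bound=2 product=8
t=10: arr=0 -> substrate=0 bound=1 product=10
t=11: arr=2 -> substrate=1 bound=2 product=10
t=12: arr=0 -> substrate=0 bound=2 product=11
t=13: arr=3 -> substrate=2 bound=2 product=12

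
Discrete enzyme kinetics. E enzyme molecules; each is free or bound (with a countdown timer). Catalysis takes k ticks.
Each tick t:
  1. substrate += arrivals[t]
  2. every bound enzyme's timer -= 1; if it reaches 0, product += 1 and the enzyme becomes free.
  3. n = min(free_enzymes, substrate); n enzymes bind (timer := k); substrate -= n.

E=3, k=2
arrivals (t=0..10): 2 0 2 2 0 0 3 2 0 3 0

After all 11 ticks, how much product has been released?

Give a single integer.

t=0: arr=2 -> substrate=0 bound=2 product=0
t=1: arr=0 -> substrate=0 bound=2 product=0
t=2: arr=2 -> substrate=0 bound=2 product=2
t=3: arr=2 -> substrate=1 bound=3 product=2
t=4: arr=0 -> substrate=0 bound=2 product=4
t=5: arr=0 -> substrate=0 bound=1 product=5
t=6: arr=3 -> substrate=0 bound=3 product=6
t=7: arr=2 -> substrate=2 bound=3 product=6
t=8: arr=0 -> substrate=0 bound=2 product=9
t=9: arr=3 -> substrate=2 bound=3 product=9
t=10: arr=0 -> substrate=0 bound=3 product=11

Answer: 11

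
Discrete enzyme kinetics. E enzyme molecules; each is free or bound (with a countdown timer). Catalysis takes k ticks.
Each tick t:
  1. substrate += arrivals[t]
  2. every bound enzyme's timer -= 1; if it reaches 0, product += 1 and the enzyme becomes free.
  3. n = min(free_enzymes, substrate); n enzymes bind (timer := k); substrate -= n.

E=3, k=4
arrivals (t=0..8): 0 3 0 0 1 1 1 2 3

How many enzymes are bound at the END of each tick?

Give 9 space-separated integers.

Answer: 0 3 3 3 3 2 3 3 3

Derivation:
t=0: arr=0 -> substrate=0 bound=0 product=0
t=1: arr=3 -> substrate=0 bound=3 product=0
t=2: arr=0 -> substrate=0 bound=3 product=0
t=3: arr=0 -> substrate=0 bound=3 product=0
t=4: arr=1 -> substrate=1 bound=3 product=0
t=5: arr=1 -> substrate=0 bound=2 product=3
t=6: arr=1 -> substrate=0 bound=3 product=3
t=7: arr=2 -> substrate=2 bound=3 product=3
t=8: arr=3 -> substrate=5 bound=3 product=3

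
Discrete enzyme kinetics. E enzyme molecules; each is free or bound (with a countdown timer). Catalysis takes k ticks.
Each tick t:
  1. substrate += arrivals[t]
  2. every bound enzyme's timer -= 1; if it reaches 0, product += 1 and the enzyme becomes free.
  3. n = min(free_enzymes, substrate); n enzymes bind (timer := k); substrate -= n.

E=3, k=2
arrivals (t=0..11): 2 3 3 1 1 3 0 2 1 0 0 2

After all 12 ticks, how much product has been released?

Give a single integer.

t=0: arr=2 -> substrate=0 bound=2 product=0
t=1: arr=3 -> substrate=2 bound=3 product=0
t=2: arr=3 -> substrate=3 bound=3 product=2
t=3: arr=1 -> substrate=3 bound=3 product=3
t=4: arr=1 -> substrate=2 bound=3 product=5
t=5: arr=3 -> substrate=4 bound=3 product=6
t=6: arr=0 -> substrate=2 bound=3 product=8
t=7: arr=2 -> substrate=3 bound=3 product=9
t=8: arr=1 -> substrate=2 bound=3 product=11
t=9: arr=0 -> substrate=1 bound=3 product=12
t=10: arr=0 -> substrate=0 bound=2 product=14
t=11: arr=2 -> substrate=0 bound=3 product=15

Answer: 15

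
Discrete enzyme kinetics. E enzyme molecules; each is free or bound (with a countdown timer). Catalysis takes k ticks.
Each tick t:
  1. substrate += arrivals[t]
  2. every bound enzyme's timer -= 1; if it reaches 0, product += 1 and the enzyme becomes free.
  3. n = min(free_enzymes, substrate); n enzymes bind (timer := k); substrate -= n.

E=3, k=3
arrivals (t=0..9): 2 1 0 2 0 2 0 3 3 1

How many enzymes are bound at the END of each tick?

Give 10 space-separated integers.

t=0: arr=2 -> substrate=0 bound=2 product=0
t=1: arr=1 -> substrate=0 bound=3 product=0
t=2: arr=0 -> substrate=0 bound=3 product=0
t=3: arr=2 -> substrate=0 bound=3 product=2
t=4: arr=0 -> substrate=0 bound=2 product=3
t=5: arr=2 -> substrate=1 bound=3 product=3
t=6: arr=0 -> substrate=0 bound=2 product=5
t=7: arr=3 -> substrate=2 bound=3 product=5
t=8: arr=3 -> substrate=4 bound=3 product=6
t=9: arr=1 -> substrate=4 bound=3 product=7

Answer: 2 3 3 3 2 3 2 3 3 3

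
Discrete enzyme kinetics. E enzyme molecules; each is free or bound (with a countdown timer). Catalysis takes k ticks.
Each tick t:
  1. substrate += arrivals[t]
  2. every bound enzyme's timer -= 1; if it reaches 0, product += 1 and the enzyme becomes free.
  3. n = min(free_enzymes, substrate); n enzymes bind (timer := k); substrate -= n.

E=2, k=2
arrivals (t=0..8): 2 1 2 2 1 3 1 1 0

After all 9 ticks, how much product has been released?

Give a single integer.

Answer: 8

Derivation:
t=0: arr=2 -> substrate=0 bound=2 product=0
t=1: arr=1 -> substrate=1 bound=2 product=0
t=2: arr=2 -> substrate=1 bound=2 product=2
t=3: arr=2 -> substrate=3 bound=2 product=2
t=4: arr=1 -> substrate=2 bound=2 product=4
t=5: arr=3 -> substrate=5 bound=2 product=4
t=6: arr=1 -> substrate=4 bound=2 product=6
t=7: arr=1 -> substrate=5 bound=2 product=6
t=8: arr=0 -> substrate=3 bound=2 product=8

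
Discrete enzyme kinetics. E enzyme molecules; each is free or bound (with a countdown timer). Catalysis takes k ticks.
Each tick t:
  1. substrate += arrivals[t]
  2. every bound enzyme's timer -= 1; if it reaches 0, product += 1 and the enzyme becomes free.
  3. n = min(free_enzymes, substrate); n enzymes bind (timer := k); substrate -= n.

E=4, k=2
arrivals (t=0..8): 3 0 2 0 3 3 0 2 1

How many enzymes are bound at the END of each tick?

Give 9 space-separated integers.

Answer: 3 3 2 2 3 4 3 4 3

Derivation:
t=0: arr=3 -> substrate=0 bound=3 product=0
t=1: arr=0 -> substrate=0 bound=3 product=0
t=2: arr=2 -> substrate=0 bound=2 product=3
t=3: arr=0 -> substrate=0 bound=2 product=3
t=4: arr=3 -> substrate=0 bound=3 product=5
t=5: arr=3 -> substrate=2 bound=4 product=5
t=6: arr=0 -> substrate=0 bound=3 product=8
t=7: arr=2 -> substrate=0 bound=4 product=9
t=8: arr=1 -> substrate=0 bound=3 product=11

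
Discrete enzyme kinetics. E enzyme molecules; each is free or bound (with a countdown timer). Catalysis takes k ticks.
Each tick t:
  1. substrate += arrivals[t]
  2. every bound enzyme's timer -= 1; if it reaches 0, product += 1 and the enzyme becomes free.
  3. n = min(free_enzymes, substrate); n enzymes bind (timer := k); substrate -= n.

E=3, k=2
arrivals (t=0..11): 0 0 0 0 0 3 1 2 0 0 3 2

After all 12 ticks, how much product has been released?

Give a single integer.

t=0: arr=0 -> substrate=0 bound=0 product=0
t=1: arr=0 -> substrate=0 bound=0 product=0
t=2: arr=0 -> substrate=0 bound=0 product=0
t=3: arr=0 -> substrate=0 bound=0 product=0
t=4: arr=0 -> substrate=0 bound=0 product=0
t=5: arr=3 -> substrate=0 bound=3 product=0
t=6: arr=1 -> substrate=1 bound=3 product=0
t=7: arr=2 -> substrate=0 bound=3 product=3
t=8: arr=0 -> substrate=0 bound=3 product=3
t=9: arr=0 -> substrate=0 bound=0 product=6
t=10: arr=3 -> substrate=0 bound=3 product=6
t=11: arr=2 -> substrate=2 bound=3 product=6

Answer: 6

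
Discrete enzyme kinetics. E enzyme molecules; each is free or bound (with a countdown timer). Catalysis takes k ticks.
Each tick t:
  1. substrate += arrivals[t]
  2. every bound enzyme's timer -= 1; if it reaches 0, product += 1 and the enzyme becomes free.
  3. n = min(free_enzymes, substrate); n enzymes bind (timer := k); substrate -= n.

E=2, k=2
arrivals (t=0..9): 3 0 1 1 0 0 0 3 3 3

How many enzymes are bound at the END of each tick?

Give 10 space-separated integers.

t=0: arr=3 -> substrate=1 bound=2 product=0
t=1: arr=0 -> substrate=1 bound=2 product=0
t=2: arr=1 -> substrate=0 bound=2 product=2
t=3: arr=1 -> substrate=1 bound=2 product=2
t=4: arr=0 -> substrate=0 bound=1 product=4
t=5: arr=0 -> substrate=0 bound=1 product=4
t=6: arr=0 -> substrate=0 bound=0 product=5
t=7: arr=3 -> substrate=1 bound=2 product=5
t=8: arr=3 -> substrate=4 bound=2 product=5
t=9: arr=3 -> substrate=5 bound=2 product=7

Answer: 2 2 2 2 1 1 0 2 2 2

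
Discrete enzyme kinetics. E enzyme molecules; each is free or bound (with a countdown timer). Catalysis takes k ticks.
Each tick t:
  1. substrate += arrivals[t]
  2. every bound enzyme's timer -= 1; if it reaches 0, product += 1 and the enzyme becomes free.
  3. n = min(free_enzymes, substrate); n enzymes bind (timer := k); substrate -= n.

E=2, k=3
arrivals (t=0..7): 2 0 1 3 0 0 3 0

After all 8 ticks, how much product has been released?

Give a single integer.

Answer: 4

Derivation:
t=0: arr=2 -> substrate=0 bound=2 product=0
t=1: arr=0 -> substrate=0 bound=2 product=0
t=2: arr=1 -> substrate=1 bound=2 product=0
t=3: arr=3 -> substrate=2 bound=2 product=2
t=4: arr=0 -> substrate=2 bound=2 product=2
t=5: arr=0 -> substrate=2 bound=2 product=2
t=6: arr=3 -> substrate=3 bound=2 product=4
t=7: arr=0 -> substrate=3 bound=2 product=4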